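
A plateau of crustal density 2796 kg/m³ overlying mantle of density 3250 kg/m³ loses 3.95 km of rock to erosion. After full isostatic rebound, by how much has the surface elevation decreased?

Rebound u = e ρ_c/ρ_m = 3.95 km × 2796/3250 = 3.398 km.
Net surface drop = e − u = 3.95 km − 3.398 km = e (ρ_m − ρ_c)/ρ_m = 0.552 km.

0.552 km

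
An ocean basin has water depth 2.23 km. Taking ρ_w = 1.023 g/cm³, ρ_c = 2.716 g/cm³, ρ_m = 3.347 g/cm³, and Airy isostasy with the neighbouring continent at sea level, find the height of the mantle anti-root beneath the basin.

5.98 km

Equating mass per unit area of the two columns: replacing crust with seawater at the top is compensated by replacing crust with mantle at the base: d (ρ_c − ρ_w) = a (ρ_m − ρ_c).
a = d (ρ_c − ρ_w)/(ρ_m − ρ_c) = 2.23 km × 1.693/0.631 = 5.98 km.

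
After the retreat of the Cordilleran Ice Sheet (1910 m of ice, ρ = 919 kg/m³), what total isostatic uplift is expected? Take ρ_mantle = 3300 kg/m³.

532 m

Removing the load lets mantle flow back in; uplift u satisfies ρ_ice t = ρ_m u.
u = t ρ_ice/ρ_m = 1910 m × 919/3300 = 532 m.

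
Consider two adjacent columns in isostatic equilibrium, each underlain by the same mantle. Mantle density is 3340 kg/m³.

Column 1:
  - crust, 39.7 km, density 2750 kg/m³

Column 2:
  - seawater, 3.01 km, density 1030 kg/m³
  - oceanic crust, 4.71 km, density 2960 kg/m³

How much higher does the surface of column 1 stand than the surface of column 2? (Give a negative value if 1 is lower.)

4.4 km

For any compensation level in the mantle, the mantle terms cancel and isostasy reduces to e = (Σt_1 − Σt_2) − (Σ(ρt)_1 − Σ(ρt)_2) / ρ_m.
Σt_1 = 39.7 km; Σt_2 = 7.72 km; Σ(ρt)_1 = 109175; Σ(ρt)_2 = 17041.9 (in km·kg/m³).
e = (39.7 − 7.72) − (109175 − 17041.9) / 3340 = 4.4 km.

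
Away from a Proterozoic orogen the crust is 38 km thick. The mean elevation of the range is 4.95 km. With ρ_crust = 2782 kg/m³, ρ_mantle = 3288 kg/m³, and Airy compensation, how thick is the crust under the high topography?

70.2 km

Root depth r = h ρ_c / (ρ_m − ρ_c) = 4.95 km × 2782 / 506 = 27.22 km.
Total thickness = T + h + r = 38 km + 4.95 km + 27.22 km = 70.2 km.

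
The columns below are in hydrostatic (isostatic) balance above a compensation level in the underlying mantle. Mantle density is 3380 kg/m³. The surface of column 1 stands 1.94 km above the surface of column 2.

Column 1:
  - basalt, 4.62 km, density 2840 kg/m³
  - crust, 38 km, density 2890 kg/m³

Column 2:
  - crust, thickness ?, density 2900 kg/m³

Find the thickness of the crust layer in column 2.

Take the compensation level at the base of the deeper column (depth z_c below the surface of column 1) and equate Σ ρ_i t_i down to z_c; mantle fills any gap and the z_c terms cancel.
Column 1: 4.62×2840 + 38×2890 + (z_c − 42.62)×3380
Column 2: 1.94×0 + x×2900 + (z_c − 1.94 − 0 − x)×3380
The z_c×3380 term appears on both sides and cancels. Collect the known terms of each column as K = Σ(ρt)_known − 3380 × (depth of known layers): K_1 = 122940.8 − 3380×42.62 = −21114.8; K_2 = 0 − 3380×(1.94 + 0) = −6557.2.
Balance: K_1 = K_2 − x×(3380 − 2900), so x = (K_2 − K_1)/(3380 − 2900) = 14557.6/480 = 30.3 km.

30.3 km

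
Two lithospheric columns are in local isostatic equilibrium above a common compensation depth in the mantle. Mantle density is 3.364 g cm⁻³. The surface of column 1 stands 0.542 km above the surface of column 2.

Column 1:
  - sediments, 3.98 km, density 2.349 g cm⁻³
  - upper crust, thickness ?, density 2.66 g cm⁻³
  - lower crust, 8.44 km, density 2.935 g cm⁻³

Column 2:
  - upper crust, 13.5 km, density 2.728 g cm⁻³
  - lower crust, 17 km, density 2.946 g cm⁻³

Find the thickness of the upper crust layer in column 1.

14 km

Take the compensation level at the base of the deeper column (depth z_c below the surface of column 1) and equate Σ ρ_i t_i down to z_c; mantle fills any gap and the z_c terms cancel.
Column 1: 3.98×2.349 + x×2.66 + 8.44×2.935 + (z_c − 12.42 − x)×3.364
Column 2: 0.542×0 + 13.5×2.728 + 17×2.946 + (z_c − 0.542 − 30.5)×3.364
The z_c×3.364 term appears on both sides and cancels. Collect the known terms of each column as K = Σ(ρt)_known − 3.364 × (depth of known layers): K_1 = 34.12042 − 3.364×12.42 = −7.66046; K_2 = 86.91 − 3.364×(0.542 + 30.5) = −17.515288.
Balance: K_1 − x×(3.364 − 2.66) = K_2, so x = (K_1 − K_2)/(3.364 − 2.66) = 9.85483/0.704 = 14 km.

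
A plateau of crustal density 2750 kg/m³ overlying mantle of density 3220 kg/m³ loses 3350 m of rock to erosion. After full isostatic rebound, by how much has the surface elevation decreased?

489 m

Rebound u = e ρ_c/ρ_m = 3350 m × 2750/3220 = 2861 m.
Net surface drop = e − u = 3350 m − 2861 m = e (ρ_m − ρ_c)/ρ_m = 489 m.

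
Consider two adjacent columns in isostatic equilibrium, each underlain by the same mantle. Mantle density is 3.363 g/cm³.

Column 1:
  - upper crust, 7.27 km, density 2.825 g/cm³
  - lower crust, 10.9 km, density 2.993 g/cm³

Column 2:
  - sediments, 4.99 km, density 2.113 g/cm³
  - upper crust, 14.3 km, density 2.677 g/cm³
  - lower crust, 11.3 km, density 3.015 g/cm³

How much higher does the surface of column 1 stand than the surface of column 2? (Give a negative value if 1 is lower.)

For any compensation level in the mantle, the mantle terms cancel and isostasy reduces to e = (Σt_1 − Σt_2) − (Σ(ρt)_1 − Σ(ρt)_2) / ρ_m.
Σt_1 = 18.17 km; Σt_2 = 30.59 km; Σ(ρt)_1 = 53.16145; Σ(ρt)_2 = 82.89447 (in km·g/cm³).
e = (18.17 − 30.59) − (53.16145 − 82.89447) / 3.363 = −3.58 km.

−3.58 km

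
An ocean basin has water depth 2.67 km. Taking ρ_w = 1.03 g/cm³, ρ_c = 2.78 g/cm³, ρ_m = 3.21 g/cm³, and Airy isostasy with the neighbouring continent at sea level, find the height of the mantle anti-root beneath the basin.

10.9 km

Equating mass per unit area of the two columns: replacing crust with seawater at the top is compensated by replacing crust with mantle at the base: d (ρ_c − ρ_w) = a (ρ_m − ρ_c).
a = d (ρ_c − ρ_w)/(ρ_m − ρ_c) = 2.67 km × 1.75/0.43 = 10.9 km.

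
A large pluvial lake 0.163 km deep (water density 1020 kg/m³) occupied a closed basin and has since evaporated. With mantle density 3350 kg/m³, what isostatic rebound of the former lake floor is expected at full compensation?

u = d ρ_w/ρ_m = 0.163 km × 1020/3350 = 0.0496 km.

0.0496 km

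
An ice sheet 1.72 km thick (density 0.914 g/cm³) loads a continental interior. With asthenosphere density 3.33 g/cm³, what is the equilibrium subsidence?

0.472 km

Equating mass per unit area of the two columns: the ice load ρ_ice t is balanced by mantle displaced below, ρ_m s.
s = t ρ_ice / ρ_m = 1.72 km × 0.914/3.33 = 0.472 km.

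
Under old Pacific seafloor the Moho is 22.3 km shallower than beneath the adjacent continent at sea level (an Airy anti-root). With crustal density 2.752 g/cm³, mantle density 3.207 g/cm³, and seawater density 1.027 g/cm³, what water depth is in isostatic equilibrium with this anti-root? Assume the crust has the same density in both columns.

Replacing a thickness d of crust by seawater at the top must be balanced by replacing crust with mantle at the base: d (ρ_c − ρ_w) = a (ρ_m − ρ_c).
d = a (ρ_m − ρ_c)/(ρ_c − ρ_w) = 22.3 km × 0.455/1.725 = 5.88 km.

5.88 km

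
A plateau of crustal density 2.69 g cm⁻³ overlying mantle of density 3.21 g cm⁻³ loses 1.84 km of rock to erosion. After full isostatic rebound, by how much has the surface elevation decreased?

Rebound u = e ρ_c/ρ_m = 1.84 km × 2.69/3.21 = 1.542 km.
Net surface drop = e − u = 1.84 km − 1.542 km = e (ρ_m − ρ_c)/ρ_m = 0.298 km.

0.298 km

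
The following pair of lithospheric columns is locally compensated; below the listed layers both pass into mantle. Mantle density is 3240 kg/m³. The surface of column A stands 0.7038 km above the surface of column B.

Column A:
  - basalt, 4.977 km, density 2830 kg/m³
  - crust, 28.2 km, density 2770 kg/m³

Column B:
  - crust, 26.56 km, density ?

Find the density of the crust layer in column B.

Take the compensation level at the base of the deeper column (depth z_c below the surface of column A) and equate Σ ρ_i t_i down to z_c; mantle fills any gap and the z_c terms cancel.
Column A: 4.977×2830 + 28.2×2770 + (z_c − 33.177)×3240
Column B: 0.7038×0 + 26.56×ρ + (z_c − 0.7038 − 26.56)×3240
The z_c×3240 term appears on both sides and cancels. Collect the known terms of each column as K = Σ(ρt)_known − 3240 × (depth of known layers): K_A = 92198.91 − 3240×33.177 = −15294.57; K_B = 0 − 3240×(0.7038 + 26.56) = −88334.712.
Balance: K_A = K_B + 26.56×ρ, so ρ = (K_A − K_B)/26.56 = 73040.1/26.56 = 2750 kg/m³.

2750 kg/m³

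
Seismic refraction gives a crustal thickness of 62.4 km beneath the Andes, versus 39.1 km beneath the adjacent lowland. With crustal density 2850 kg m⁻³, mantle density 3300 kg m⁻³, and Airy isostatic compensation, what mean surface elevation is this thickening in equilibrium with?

Excess crust Δ = 62.4 km − 39.1 km = 23.3 km, split between elevation h and root r with h + r = Δ.
Airy balance ρ_c h = (ρ_m − ρ_c) r gives r = h ρ_c/(ρ_m − ρ_c), so h (1 + ρ_c/(ρ_m − ρ_c)) = Δ, i.e. h = Δ (ρ_m − ρ_c)/ρ_m.
h = 23.3 km × 450/3300 = 3.18 km.

3.18 km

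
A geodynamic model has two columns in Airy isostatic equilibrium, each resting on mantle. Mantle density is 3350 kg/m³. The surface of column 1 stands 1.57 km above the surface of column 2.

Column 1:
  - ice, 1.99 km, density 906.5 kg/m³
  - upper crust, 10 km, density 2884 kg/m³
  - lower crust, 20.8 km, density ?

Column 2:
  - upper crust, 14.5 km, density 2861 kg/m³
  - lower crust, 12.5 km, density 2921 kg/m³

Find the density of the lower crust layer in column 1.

Take the compensation level at the base of the deeper column (depth z_c below the surface of column 1) and equate Σ ρ_i t_i down to z_c; mantle fills any gap and the z_c terms cancel.
Column 1: 1.99×906.5 + 10×2884 + 20.8×ρ + (z_c − 32.79)×3350
Column 2: 1.57×0 + 14.5×2861 + 12.5×2921 + (z_c − 1.57 − 27)×3350
The z_c×3350 term appears on both sides and cancels. Collect the known terms of each column as K = Σ(ρt)_known − 3350 × (depth of known layers): K_1 = 30643.935 − 3350×32.79 = −79202.565; K_2 = 77997 − 3350×(1.57 + 27) = −17712.5.
Balance: K_1 + 20.8×ρ = K_2, so ρ = (K_2 − K_1)/20.8 = 61490.1/20.8 = 2960 kg/m³.

2960 kg/m³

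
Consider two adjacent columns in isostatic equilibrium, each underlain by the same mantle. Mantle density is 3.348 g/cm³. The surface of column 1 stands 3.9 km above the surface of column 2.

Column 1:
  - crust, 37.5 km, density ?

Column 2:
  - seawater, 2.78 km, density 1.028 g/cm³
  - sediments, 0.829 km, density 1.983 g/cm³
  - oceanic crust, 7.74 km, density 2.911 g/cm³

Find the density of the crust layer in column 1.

Take the compensation level at the base of the deeper column (depth z_c below the surface of column 1) and equate Σ ρ_i t_i down to z_c; mantle fills any gap and the z_c terms cancel.
Column 1: 37.5×ρ + (z_c − 37.5)×3.348
Column 2: 3.9×0 + 2.78×1.028 + 0.829×1.983 + 7.74×2.911 + (z_c − 3.9 − 11.349)×3.348
The z_c×3.348 term appears on both sides and cancels. Collect the known terms of each column as K = Σ(ρt)_known − 3.348 × (depth of known layers): K_1 = 0 − 3.348×37.5 = −125.55; K_2 = 27.032887 − 3.348×(3.9 + 11.349) = −24.020765.
Balance: K_1 + 37.5×ρ = K_2, so ρ = (K_2 − K_1)/37.5 = 101.529/37.5 = 2.71 g/cm³.

2.71 g/cm³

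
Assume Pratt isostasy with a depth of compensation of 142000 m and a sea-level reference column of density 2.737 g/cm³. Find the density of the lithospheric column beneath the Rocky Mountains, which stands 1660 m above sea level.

Pratt balance: ρ_ref D = ρ (D + h).
ρ = ρ_ref D/(D + h) = 2.737 × 142000 m/(142000 m + 1660 m) = 2.71 g/cm³.

2.71 g/cm³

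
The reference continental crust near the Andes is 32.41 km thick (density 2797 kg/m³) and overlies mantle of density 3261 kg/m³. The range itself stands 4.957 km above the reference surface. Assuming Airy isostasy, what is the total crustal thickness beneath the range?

Root depth r = h ρ_c / (ρ_m − ρ_c) = 4.957 km × 2797 / 464 = 29.88 km.
Total thickness = T + h + r = 32.41 km + 4.957 km + 29.88 km = 67.2 km.

67.2 km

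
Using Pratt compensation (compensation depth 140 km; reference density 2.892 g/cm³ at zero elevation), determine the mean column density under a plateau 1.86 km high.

2.85 g/cm³

Pratt balance: ρ_ref D = ρ (D + h).
ρ = ρ_ref D/(D + h) = 2.892 × 140 km/(140 km + 1.86 km) = 2.85 g/cm³.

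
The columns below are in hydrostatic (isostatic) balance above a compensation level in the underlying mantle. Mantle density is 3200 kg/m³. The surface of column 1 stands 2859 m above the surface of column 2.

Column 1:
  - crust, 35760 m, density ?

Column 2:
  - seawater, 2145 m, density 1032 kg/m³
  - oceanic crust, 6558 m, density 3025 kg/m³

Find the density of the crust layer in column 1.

Take the compensation level at the base of the deeper column (depth z_c below the surface of column 1) and equate Σ ρ_i t_i down to z_c; mantle fills any gap and the z_c terms cancel.
Column 1: 35760×ρ + (z_c − 35760)×3200
Column 2: 2859×0 + 2145×1032 + 6558×3025 + (z_c − 2859 − 8703)×3200
The z_c×3200 term appears on both sides and cancels. Collect the known terms of each column as K = Σ(ρt)_known − 3200 × (depth of known layers): K_1 = 0 − 3200×35760 = −114432000; K_2 = 22051590 − 3200×(2859 + 8703) = −14946810.
Balance: K_1 + 35760×ρ = K_2, so ρ = (K_2 − K_1)/35760 = 99485200/35760 = 2780 kg/m³.

2780 kg/m³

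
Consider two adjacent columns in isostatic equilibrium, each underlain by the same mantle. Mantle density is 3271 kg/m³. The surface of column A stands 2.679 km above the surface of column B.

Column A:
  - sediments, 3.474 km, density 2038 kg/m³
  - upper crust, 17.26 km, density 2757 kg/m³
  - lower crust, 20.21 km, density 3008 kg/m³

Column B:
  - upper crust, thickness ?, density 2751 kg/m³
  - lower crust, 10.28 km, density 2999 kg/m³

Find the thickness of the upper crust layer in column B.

13.3 km

Take the compensation level at the base of the deeper column (depth z_c below the surface of column A) and equate Σ ρ_i t_i down to z_c; mantle fills any gap and the z_c terms cancel.
Column A: 3.474×2038 + 17.26×2757 + 20.21×3008 + (z_c − 40.944)×3271
Column B: 2.679×0 + x×2751 + 10.28×2999 + (z_c − 2.679 − 10.28 − x)×3271
The z_c×3271 term appears on both sides and cancels. Collect the known terms of each column as K = Σ(ρt)_known − 3271 × (depth of known layers): K_A = 115457.512 − 3271×40.944 = −18470.312; K_B = 30829.72 − 3271×(2.679 + 10.28) = −11559.169.
Balance: K_A = K_B − x×(3271 − 2751), so x = (K_B − K_A)/(3271 − 2751) = 6911.14/520 = 13.3 km.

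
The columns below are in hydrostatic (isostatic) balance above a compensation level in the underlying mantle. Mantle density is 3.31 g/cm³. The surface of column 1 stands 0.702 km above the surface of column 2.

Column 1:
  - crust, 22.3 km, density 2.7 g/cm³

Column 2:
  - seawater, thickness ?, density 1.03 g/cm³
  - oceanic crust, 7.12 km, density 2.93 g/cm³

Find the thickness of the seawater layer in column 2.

Take the compensation level at the base of the deeper column (depth z_c below the surface of column 1) and equate Σ ρ_i t_i down to z_c; mantle fills any gap and the z_c terms cancel.
Column 1: 22.3×2.7 + (z_c − 22.3)×3.31
Column 2: 0.702×0 + x×1.03 + 7.12×2.93 + (z_c − 0.702 − 7.12 − x)×3.31
The z_c×3.31 term appears on both sides and cancels. Collect the known terms of each column as K = Σ(ρt)_known − 3.31 × (depth of known layers): K_1 = 60.21 − 3.31×22.3 = −13.603; K_2 = 20.8616 − 3.31×(0.702 + 7.12) = −5.02922.
Balance: K_1 = K_2 − x×(3.31 − 1.03), so x = (K_2 − K_1)/(3.31 − 1.03) = 8.57378/2.28 = 3.76 km.

3.76 km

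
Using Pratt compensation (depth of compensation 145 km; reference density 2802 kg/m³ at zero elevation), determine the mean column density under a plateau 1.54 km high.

2770 kg/m³

Pratt balance: ρ_ref D = ρ (D + h).
ρ = ρ_ref D/(D + h) = 2802 × 145 km/(145 km + 1.54 km) = 2770 kg/m³.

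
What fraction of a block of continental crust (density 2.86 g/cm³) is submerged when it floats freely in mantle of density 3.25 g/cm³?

0.88

Submerged fraction = ρ_obj/ρ_fluid = 2.86/3.25 = 0.88.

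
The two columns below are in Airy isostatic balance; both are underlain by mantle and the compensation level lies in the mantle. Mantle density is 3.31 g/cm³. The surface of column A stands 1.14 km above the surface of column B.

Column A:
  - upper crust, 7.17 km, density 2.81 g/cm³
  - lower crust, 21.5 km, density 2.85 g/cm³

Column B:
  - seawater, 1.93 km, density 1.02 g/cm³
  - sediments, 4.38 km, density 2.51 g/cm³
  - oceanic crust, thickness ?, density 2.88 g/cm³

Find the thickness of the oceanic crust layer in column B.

Take the compensation level at the base of the deeper column (depth z_c below the surface of column A) and equate Σ ρ_i t_i down to z_c; mantle fills any gap and the z_c terms cancel.
Column A: 7.17×2.81 + 21.5×2.85 + (z_c − 28.67)×3.31
Column B: 1.14×0 + 1.93×1.02 + 4.38×2.51 + x×2.88 + (z_c − 1.14 − 6.31 − x)×3.31
The z_c×3.31 term appears on both sides and cancels. Collect the known terms of each column as K = Σ(ρt)_known − 3.31 × (depth of known layers): K_A = 81.4227 − 3.31×28.67 = −13.475; K_B = 12.9624 − 3.31×(1.14 + 6.31) = −11.6971.
Balance: K_A = K_B − x×(3.31 − 2.88), so x = (K_B − K_A)/(3.31 − 2.88) = 1.7779/0.43 = 4.13 km.

4.13 km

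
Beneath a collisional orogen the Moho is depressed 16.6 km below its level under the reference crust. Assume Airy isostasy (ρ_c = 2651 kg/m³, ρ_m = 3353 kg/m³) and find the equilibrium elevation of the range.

For local isostatic compensation: ρ_c h = (ρ_m − ρ_c) r.
h = r (ρ_m − ρ_c) / ρ_c = 16.6 km × (3353 − 2651) / 2651 = 4.4 km.

4.4 km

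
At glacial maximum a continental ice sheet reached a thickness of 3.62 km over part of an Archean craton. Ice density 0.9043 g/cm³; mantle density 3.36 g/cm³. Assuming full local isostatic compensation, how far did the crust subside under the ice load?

0.974 km

For local isostatic compensation: the ice load ρ_ice t is balanced by mantle displaced below, ρ_m s.
s = t ρ_ice / ρ_m = 3.62 km × 0.9043/3.36 = 0.974 km.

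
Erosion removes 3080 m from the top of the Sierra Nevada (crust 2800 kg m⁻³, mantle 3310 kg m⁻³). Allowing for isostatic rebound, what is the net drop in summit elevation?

475 m

Rebound u = e ρ_c/ρ_m = 3080 m × 2800/3310 = 2605 m.
Net surface drop = e − u = 3080 m − 2605 m = e (ρ_m − ρ_c)/ρ_m = 475 m.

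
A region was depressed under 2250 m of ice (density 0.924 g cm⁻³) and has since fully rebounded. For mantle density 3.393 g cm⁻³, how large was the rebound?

Removing the load lets mantle flow back in; uplift u satisfies ρ_ice t = ρ_m u.
u = t ρ_ice/ρ_m = 2250 m × 0.924/3.393 = 613 m.

613 m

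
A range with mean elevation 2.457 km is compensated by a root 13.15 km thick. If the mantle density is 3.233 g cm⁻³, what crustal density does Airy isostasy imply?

ρ_c h = (ρ_m − ρ_c) r → ρ_c (h + r) = ρ_m r → ρ_c = ρ_m r / (h + r).
ρ_c = 3.233 × 13.15 km / (2.457 km + 13.15 km) = 2.72 g cm⁻³.

2.72 g cm⁻³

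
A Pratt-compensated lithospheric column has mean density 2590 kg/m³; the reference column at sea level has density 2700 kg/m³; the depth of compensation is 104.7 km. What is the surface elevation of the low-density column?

ρ_ref D = ρ (D + h) → h = D (ρ_ref − ρ)/ρ.
h = 104.7 km × (2700 − 2590)/2590 = 4.45 km.

4.45 km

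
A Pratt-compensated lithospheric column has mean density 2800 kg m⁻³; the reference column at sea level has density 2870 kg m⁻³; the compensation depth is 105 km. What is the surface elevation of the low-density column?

ρ_ref D = ρ (D + h) → h = D (ρ_ref − ρ)/ρ.
h = 105 km × (2870 − 2800)/2800 = 2.62 km.

2.62 km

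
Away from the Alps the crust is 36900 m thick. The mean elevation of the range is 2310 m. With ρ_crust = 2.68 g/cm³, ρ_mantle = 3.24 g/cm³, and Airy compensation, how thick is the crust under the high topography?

50300 m

Root depth r = h ρ_c / (ρ_m − ρ_c) = 2310 m × 2.68 / 0.56 = 11060 m.
Total thickness = T + h + r = 36900 m + 2310 m + 11060 m = 50300 m.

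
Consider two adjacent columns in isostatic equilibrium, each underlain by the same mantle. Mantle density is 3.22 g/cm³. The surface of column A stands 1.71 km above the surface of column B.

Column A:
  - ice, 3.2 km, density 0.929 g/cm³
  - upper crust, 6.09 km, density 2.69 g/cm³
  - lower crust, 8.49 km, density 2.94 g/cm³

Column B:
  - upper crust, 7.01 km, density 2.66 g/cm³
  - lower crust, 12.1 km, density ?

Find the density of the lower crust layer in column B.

2.93 g/cm³

Take the compensation level at the base of the deeper column (depth z_c below the surface of column A) and equate Σ ρ_i t_i down to z_c; mantle fills any gap and the z_c terms cancel.
Column A: 3.2×0.929 + 6.09×2.69 + 8.49×2.94 + (z_c − 17.78)×3.22
Column B: 1.71×0 + 7.01×2.66 + 12.1×ρ + (z_c − 1.71 − 19.11)×3.22
The z_c×3.22 term appears on both sides and cancels. Collect the known terms of each column as K = Σ(ρt)_known − 3.22 × (depth of known layers): K_A = 44.3155 − 3.22×17.78 = −12.9361; K_B = 18.6466 − 3.22×(1.71 + 19.11) = −48.3938.
Balance: K_A = K_B + 12.1×ρ, so ρ = (K_A − K_B)/12.1 = 35.4577/12.1 = 2.93 g/cm³.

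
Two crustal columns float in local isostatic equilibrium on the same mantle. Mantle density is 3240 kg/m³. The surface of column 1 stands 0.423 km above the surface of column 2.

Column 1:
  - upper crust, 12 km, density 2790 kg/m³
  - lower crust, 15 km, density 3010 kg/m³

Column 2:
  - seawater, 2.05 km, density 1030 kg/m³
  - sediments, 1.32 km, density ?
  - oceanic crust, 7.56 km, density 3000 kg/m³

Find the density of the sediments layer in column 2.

Take the compensation level at the base of the deeper column (depth z_c below the surface of column 1) and equate Σ ρ_i t_i down to z_c; mantle fills any gap and the z_c terms cancel.
Column 1: 12×2790 + 15×3010 + (z_c − 27)×3240
Column 2: 0.423×0 + 2.05×1030 + 1.32×ρ + 7.56×3000 + (z_c − 0.423 − 10.93)×3240
The z_c×3240 term appears on both sides and cancels. Collect the known terms of each column as K = Σ(ρt)_known − 3240 × (depth of known layers): K_1 = 78630 − 3240×27 = −8850; K_2 = 24791.5 − 3240×(0.423 + 10.93) = −11992.22.
Balance: K_1 = K_2 + 1.32×ρ, so ρ = (K_1 − K_2)/1.32 = 3142.22/1.32 = 2380 kg/m³.

2380 kg/m³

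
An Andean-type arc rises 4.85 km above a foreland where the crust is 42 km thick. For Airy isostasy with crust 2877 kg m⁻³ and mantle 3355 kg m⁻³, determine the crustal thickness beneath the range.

76 km

Root depth r = h ρ_c / (ρ_m − ρ_c) = 4.85 km × 2877 / 478 = 29.19 km.
Total thickness = T + h + r = 42 km + 4.85 km + 29.19 km = 76 km.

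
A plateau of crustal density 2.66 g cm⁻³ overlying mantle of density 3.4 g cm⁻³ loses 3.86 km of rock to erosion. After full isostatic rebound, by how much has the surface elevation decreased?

0.84 km

Rebound u = e ρ_c/ρ_m = 3.86 km × 2.66/3.4 = 3.02 km.
Net surface drop = e − u = 3.86 km − 3.02 km = e (ρ_m − ρ_c)/ρ_m = 0.84 km.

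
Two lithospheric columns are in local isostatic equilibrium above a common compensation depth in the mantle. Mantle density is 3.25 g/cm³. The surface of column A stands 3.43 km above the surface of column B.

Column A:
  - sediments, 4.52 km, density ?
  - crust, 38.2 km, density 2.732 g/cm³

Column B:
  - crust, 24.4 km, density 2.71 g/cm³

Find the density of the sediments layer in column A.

Take the compensation level at the base of the deeper column (depth z_c below the surface of column A) and equate Σ ρ_i t_i down to z_c; mantle fills any gap and the z_c terms cancel.
Column A: 4.52×ρ + 38.2×2.732 + (z_c − 42.72)×3.25
Column B: 3.43×0 + 24.4×2.71 + (z_c − 3.43 − 24.4)×3.25
The z_c×3.25 term appears on both sides and cancels. Collect the known terms of each column as K = Σ(ρt)_known − 3.25 × (depth of known layers): K_A = 104.3624 − 3.25×42.72 = −34.4776; K_B = 66.124 − 3.25×(3.43 + 24.4) = −24.3235.
Balance: K_A + 4.52×ρ = K_B, so ρ = (K_B − K_A)/4.52 = 10.1541/4.52 = 2.25 g/cm³.

2.25 g/cm³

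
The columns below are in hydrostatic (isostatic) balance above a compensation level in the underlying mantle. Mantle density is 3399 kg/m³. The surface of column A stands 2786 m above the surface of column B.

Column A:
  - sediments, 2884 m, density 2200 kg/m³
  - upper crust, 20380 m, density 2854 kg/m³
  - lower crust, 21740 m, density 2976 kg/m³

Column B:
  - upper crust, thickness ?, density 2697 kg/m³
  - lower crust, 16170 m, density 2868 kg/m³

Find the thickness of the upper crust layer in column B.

8130 m

Take the compensation level at the base of the deeper column (depth z_c below the surface of column A) and equate Σ ρ_i t_i down to z_c; mantle fills any gap and the z_c terms cancel.
Column A: 2884×2200 + 20380×2854 + 21740×2976 + (z_c − 45004)×3399
Column B: 2786×0 + x×2697 + 16170×2868 + (z_c − 2786 − 16170 − x)×3399
The z_c×3399 term appears on both sides and cancels. Collect the known terms of each column as K = Σ(ρt)_known − 3399 × (depth of known layers): K_A = 129207560 − 3399×45004 = −23761036; K_B = 46375560 − 3399×(2786 + 16170) = −18055884.
Balance: K_A = K_B − x×(3399 − 2697), so x = (K_B − K_A)/(3399 − 2697) = 5705150/702 = 8130 m.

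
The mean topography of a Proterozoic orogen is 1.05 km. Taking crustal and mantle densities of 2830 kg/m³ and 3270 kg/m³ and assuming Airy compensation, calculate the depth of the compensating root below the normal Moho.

In Airy isostatic equilibrium: the weight of the topography is balanced by the buoyancy of the root, ρ_c h = (ρ_m − ρ_c) r.
r = h · ρ_c / (ρ_m − ρ_c) = 1.05 km × 2830 / (3270 − 2830) = 6.75 km.

6.75 km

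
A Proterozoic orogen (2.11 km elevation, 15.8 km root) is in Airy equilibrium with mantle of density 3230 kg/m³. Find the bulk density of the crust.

ρ_c h = (ρ_m − ρ_c) r → ρ_c (h + r) = ρ_m r → ρ_c = ρ_m r / (h + r).
ρ_c = 3230 × 15.8 km / (2.11 km + 15.8 km) = 2850 kg/m³.

2850 kg/m³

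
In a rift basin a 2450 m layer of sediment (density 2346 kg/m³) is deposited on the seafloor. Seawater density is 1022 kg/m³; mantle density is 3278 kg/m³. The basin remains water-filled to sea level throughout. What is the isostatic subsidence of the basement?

Submarine loading: the sediment displaces seawater, and the subsidence is in turn flooded, so s (ρ_m − ρ_w) = t (ρ_sed − ρ_w).
s = 2450 m × (2346 − 1022) / (3278 − 1022) = 1440 m.

1440 m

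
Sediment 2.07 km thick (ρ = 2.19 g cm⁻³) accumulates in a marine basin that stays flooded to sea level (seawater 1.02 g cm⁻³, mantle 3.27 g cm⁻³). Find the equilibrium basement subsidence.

Submarine loading: the sediment displaces seawater, and the subsidence is in turn flooded, so s (ρ_m − ρ_w) = t (ρ_sed − ρ_w).
s = 2.07 km × (2.19 − 1.02) / (3.27 − 1.02) = 1.08 km.

1.08 km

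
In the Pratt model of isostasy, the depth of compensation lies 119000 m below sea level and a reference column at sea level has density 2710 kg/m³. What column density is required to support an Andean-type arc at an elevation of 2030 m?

Pratt balance: ρ_ref D = ρ (D + h).
ρ = ρ_ref D/(D + h) = 2710 × 119000 m/(119000 m + 2030 m) = 2660 kg/m³.

2660 kg/m³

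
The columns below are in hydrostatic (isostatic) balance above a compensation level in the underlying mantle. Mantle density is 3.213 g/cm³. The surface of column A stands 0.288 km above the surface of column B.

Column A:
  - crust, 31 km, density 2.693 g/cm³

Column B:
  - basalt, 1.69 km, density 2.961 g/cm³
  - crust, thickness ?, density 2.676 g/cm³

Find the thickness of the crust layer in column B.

Take the compensation level at the base of the deeper column (depth z_c below the surface of column A) and equate Σ ρ_i t_i down to z_c; mantle fills any gap and the z_c terms cancel.
Column A: 31×2.693 + (z_c − 31)×3.213
Column B: 0.288×0 + 1.69×2.961 + x×2.676 + (z_c − 0.288 − 1.69 − x)×3.213
The z_c×3.213 term appears on both sides and cancels. Collect the known terms of each column as K = Σ(ρt)_known − 3.213 × (depth of known layers): K_A = 83.483 − 3.213×31 = −16.12; K_B = 5.00409 − 3.213×(0.288 + 1.69) = −1.351224.
Balance: K_A = K_B − x×(3.213 − 2.676), so x = (K_B − K_A)/(3.213 − 2.676) = 14.7688/0.537 = 27.5 km.

27.5 km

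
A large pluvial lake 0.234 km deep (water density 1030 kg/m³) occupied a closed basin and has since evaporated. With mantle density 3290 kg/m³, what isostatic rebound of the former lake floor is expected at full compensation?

0.0733 km

u = d ρ_w/ρ_m = 0.234 km × 1030/3290 = 0.0733 km.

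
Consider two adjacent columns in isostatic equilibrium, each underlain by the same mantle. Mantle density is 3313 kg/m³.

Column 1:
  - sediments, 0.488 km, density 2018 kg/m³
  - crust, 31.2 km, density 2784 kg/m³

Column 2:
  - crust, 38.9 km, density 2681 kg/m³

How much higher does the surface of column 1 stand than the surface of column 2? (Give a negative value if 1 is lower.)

−2.25 km

For any compensation level in the mantle, the mantle terms cancel and isostasy reduces to e = (Σt_1 − Σt_2) − (Σ(ρt)_1 − Σ(ρt)_2) / ρ_m.
Σt_1 = 31.688 km; Σt_2 = 38.9 km; Σ(ρt)_1 = 87845.584; Σ(ρt)_2 = 104290.9 (in km·kg/m³).
e = (31.688 − 38.9) − (87845.584 − 104290.9) / 3313 = −2.25 km.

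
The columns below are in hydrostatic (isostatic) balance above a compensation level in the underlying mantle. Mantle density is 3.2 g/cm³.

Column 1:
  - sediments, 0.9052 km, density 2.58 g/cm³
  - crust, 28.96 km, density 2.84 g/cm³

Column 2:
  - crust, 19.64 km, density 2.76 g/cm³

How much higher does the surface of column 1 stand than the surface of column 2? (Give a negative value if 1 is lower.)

For any compensation level in the mantle, the mantle terms cancel and isostasy reduces to e = (Σt_1 − Σt_2) − (Σ(ρt)_1 − Σ(ρt)_2) / ρ_m.
Σt_1 = 29.8652 km; Σt_2 = 19.64 km; Σ(ρt)_1 = 84.581816; Σ(ρt)_2 = 54.2064 (in km·g/cm³).
e = (29.8652 − 19.64) − (84.581816 − 54.2064) / 3.2 = 0.733 km.

0.733 km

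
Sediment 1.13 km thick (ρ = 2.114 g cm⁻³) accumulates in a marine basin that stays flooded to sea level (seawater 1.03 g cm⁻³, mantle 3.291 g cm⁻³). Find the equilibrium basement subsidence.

Submarine loading: the sediment displaces seawater, and the subsidence is in turn flooded, so s (ρ_m − ρ_w) = t (ρ_sed − ρ_w).
s = 1.13 km × (2.114 − 1.03) / (3.291 − 1.03) = 0.542 km.

0.542 km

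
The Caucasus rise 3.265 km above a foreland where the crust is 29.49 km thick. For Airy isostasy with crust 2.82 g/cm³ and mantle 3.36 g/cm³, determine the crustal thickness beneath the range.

49.8 km

Root depth r = h ρ_c / (ρ_m − ρ_c) = 3.265 km × 2.82 / 0.54 = 17.05 km.
Total thickness = T + h + r = 29.49 km + 3.265 km + 17.05 km = 49.8 km.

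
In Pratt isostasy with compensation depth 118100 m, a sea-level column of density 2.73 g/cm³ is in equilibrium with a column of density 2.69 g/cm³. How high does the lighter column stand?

ρ_ref D = ρ (D + h) → h = D (ρ_ref − ρ)/ρ.
h = 118100 m × (2.73 − 2.69)/2.69 = 1760 m.

1760 m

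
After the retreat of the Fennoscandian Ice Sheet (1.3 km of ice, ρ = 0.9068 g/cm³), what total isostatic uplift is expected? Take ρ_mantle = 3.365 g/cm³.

Removing the load lets mantle flow back in; uplift u satisfies ρ_ice t = ρ_m u.
u = t ρ_ice/ρ_m = 1.3 km × 0.9068/3.365 = 0.35 km.

0.35 km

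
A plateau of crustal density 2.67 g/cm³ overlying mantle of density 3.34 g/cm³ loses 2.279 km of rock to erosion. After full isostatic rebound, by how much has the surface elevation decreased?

0.457 km

Rebound u = e ρ_c/ρ_m = 2.279 km × 2.67/3.34 = 1.822 km.
Net surface drop = e − u = 2.279 km − 1.822 km = e (ρ_m − ρ_c)/ρ_m = 0.457 km.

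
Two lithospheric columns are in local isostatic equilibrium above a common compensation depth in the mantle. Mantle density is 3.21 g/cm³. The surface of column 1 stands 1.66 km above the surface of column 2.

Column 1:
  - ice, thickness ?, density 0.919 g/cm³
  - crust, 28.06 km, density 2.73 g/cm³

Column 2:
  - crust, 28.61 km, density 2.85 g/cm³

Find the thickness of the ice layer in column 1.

0.943 km

Take the compensation level at the base of the deeper column (depth z_c below the surface of column 1) and equate Σ ρ_i t_i down to z_c; mantle fills any gap and the z_c terms cancel.
Column 1: x×0.919 + 28.06×2.73 + (z_c − 28.06 − x)×3.21
Column 2: 1.66×0 + 28.61×2.85 + (z_c − 1.66 − 28.61)×3.21
The z_c×3.21 term appears on both sides and cancels. Collect the known terms of each column as K = Σ(ρt)_known − 3.21 × (depth of known layers): K_1 = 76.6038 − 3.21×28.06 = −13.4688; K_2 = 81.5385 − 3.21×(1.66 + 28.61) = −15.6282.
Balance: K_1 − x×(3.21 − 0.919) = K_2, so x = (K_1 − K_2)/(3.21 − 0.919) = 2.1594/2.291 = 0.943 km.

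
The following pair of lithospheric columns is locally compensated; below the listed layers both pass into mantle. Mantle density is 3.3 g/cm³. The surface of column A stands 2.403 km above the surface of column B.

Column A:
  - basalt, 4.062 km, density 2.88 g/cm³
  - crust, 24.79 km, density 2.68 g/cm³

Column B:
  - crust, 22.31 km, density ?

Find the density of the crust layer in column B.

2.89 g/cm³

Take the compensation level at the base of the deeper column (depth z_c below the surface of column A) and equate Σ ρ_i t_i down to z_c; mantle fills any gap and the z_c terms cancel.
Column A: 4.062×2.88 + 24.79×2.68 + (z_c − 28.852)×3.3
Column B: 2.403×0 + 22.31×ρ + (z_c − 2.403 − 22.31)×3.3
The z_c×3.3 term appears on both sides and cancels. Collect the known terms of each column as K = Σ(ρt)_known − 3.3 × (depth of known layers): K_A = 78.13576 − 3.3×28.852 = −17.07584; K_B = 0 − 3.3×(2.403 + 22.31) = −81.5529.
Balance: K_A = K_B + 22.31×ρ, so ρ = (K_A − K_B)/22.31 = 64.4771/22.31 = 2.89 g/cm³.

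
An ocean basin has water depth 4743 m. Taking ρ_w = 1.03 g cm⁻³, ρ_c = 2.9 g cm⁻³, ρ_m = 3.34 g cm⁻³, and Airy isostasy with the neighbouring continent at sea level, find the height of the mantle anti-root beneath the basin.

In Airy isostatic equilibrium: replacing crust with seawater at the top is compensated by replacing crust with mantle at the base: d (ρ_c − ρ_w) = a (ρ_m − ρ_c).
a = d (ρ_c − ρ_w)/(ρ_m − ρ_c) = 4743 m × 1.87/0.44 = 20200 m.

20200 m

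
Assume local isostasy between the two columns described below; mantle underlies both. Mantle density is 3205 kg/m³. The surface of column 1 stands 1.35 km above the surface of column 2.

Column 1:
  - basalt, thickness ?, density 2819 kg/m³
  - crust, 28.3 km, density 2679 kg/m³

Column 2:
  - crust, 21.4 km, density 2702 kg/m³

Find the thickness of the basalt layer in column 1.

Take the compensation level at the base of the deeper column (depth z_c below the surface of column 1) and equate Σ ρ_i t_i down to z_c; mantle fills any gap and the z_c terms cancel.
Column 1: x×2819 + 28.3×2679 + (z_c − 28.3 − x)×3205
Column 2: 1.35×0 + 21.4×2702 + (z_c − 1.35 − 21.4)×3205
The z_c×3205 term appears on both sides and cancels. Collect the known terms of each column as K = Σ(ρt)_known − 3205 × (depth of known layers): K_1 = 75815.7 − 3205×28.3 = −14885.8; K_2 = 57822.8 − 3205×(1.35 + 21.4) = −15090.95.
Balance: K_1 − x×(3205 − 2819) = K_2, so x = (K_1 − K_2)/(3205 − 2819) = 205.15/386 = 0.531 km.

0.531 km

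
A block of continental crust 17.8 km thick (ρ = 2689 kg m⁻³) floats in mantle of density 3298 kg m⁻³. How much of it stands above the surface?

3.29 km

Floating equilibrium: submerged depth d = t ρ_obj/ρ_fluid = 17.8 km × 2689/3298 = 14.51 km.
Freeboard = t − d = 17.8 km − 14.51 km = 3.29 km.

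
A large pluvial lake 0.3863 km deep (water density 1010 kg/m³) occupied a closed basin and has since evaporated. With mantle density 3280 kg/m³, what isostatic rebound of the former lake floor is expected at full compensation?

0.119 km

u = d ρ_w/ρ_m = 0.3863 km × 1010/3280 = 0.119 km.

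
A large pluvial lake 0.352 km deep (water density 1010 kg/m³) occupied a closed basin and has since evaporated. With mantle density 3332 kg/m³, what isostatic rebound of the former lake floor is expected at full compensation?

0.107 km

u = d ρ_w/ρ_m = 0.352 km × 1010/3332 = 0.107 km.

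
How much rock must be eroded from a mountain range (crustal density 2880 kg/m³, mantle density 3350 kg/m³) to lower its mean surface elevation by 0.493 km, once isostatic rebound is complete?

3.51 km

Net drop Δ = e − u = e − e ρ_c/ρ_m = e (ρ_m − ρ_c)/ρ_m.
e = Δ ρ_m/(ρ_m − ρ_c) = 0.493 km × 3350/470 = 3.51 km.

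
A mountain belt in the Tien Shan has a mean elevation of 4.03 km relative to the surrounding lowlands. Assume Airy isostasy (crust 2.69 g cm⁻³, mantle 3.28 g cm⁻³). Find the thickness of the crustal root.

18.4 km

Isostatic balance requires: the weight of the topography is balanced by the buoyancy of the root, ρ_c h = (ρ_m − ρ_c) r.
r = h · ρ_c / (ρ_m − ρ_c) = 4.03 km × 2.69 / (3.28 − 2.69) = 18.4 km.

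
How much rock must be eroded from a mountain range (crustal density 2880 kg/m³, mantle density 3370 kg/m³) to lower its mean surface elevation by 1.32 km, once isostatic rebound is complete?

9.08 km

Net drop Δ = e − u = e − e ρ_c/ρ_m = e (ρ_m − ρ_c)/ρ_m.
e = Δ ρ_m/(ρ_m − ρ_c) = 1.32 km × 3370/490 = 9.08 km.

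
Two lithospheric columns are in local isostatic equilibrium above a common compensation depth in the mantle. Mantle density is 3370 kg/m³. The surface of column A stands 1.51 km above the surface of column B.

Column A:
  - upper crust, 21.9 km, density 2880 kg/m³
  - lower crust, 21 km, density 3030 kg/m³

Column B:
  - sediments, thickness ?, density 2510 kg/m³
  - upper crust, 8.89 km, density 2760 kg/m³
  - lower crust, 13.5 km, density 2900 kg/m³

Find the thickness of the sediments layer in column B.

Take the compensation level at the base of the deeper column (depth z_c below the surface of column A) and equate Σ ρ_i t_i down to z_c; mantle fills any gap and the z_c terms cancel.
Column A: 21.9×2880 + 21×3030 + (z_c − 42.9)×3370
Column B: 1.51×0 + x×2510 + 8.89×2760 + 13.5×2900 + (z_c − 1.51 − 22.39 − x)×3370
The z_c×3370 term appears on both sides and cancels. Collect the known terms of each column as K = Σ(ρt)_known − 3370 × (depth of known layers): K_A = 126702 − 3370×42.9 = −17871; K_B = 63686.4 − 3370×(1.51 + 22.39) = −16856.6.
Balance: K_A = K_B − x×(3370 − 2510), so x = (K_B − K_A)/(3370 − 2510) = 1014.4/860 = 1.18 km.

1.18 km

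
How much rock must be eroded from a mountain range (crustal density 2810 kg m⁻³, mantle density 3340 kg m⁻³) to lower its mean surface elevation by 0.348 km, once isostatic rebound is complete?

Net drop Δ = e − u = e − e ρ_c/ρ_m = e (ρ_m − ρ_c)/ρ_m.
e = Δ ρ_m/(ρ_m − ρ_c) = 0.348 km × 3340/530 = 2.19 km.

2.19 km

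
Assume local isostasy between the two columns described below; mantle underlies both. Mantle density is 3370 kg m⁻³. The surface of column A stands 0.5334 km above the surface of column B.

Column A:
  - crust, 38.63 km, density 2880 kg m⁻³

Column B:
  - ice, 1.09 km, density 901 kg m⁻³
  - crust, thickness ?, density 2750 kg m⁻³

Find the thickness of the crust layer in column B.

Take the compensation level at the base of the deeper column (depth z_c below the surface of column A) and equate Σ ρ_i t_i down to z_c; mantle fills any gap and the z_c terms cancel.
Column A: 38.63×2880 + (z_c − 38.63)×3370
Column B: 0.5334×0 + 1.09×901 + x×2750 + (z_c − 0.5334 − 1.09 − x)×3370
The z_c×3370 term appears on both sides and cancels. Collect the known terms of each column as K = Σ(ρt)_known − 3370 × (depth of known layers): K_A = 111254.4 − 3370×38.63 = −18928.7; K_B = 982.09 − 3370×(0.5334 + 1.09) = −4488.768.
Balance: K_A = K_B − x×(3370 − 2750), so x = (K_B − K_A)/(3370 − 2750) = 14439.9/620 = 23.3 km.

23.3 km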